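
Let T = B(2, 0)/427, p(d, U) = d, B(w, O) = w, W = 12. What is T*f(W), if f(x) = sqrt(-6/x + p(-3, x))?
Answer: I*sqrt(14)/427 ≈ 0.0087627*I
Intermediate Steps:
T = 2/427 ≈ 0.0046838
f(x) = sqrt(-3 - 6/x) (f(x) = sqrt(-6/x - 3) = sqrt(-3 - 6/x))
T*f(W) = 2*(sqrt(3)*sqrt((-2 - 1*12)/12))/427 = 2*(sqrt(3)*sqrt((-2 - 12)/12))/427 = 2*(sqrt(3)*sqrt((1/12)*(-14)))/427 = 2*(sqrt(3)*sqrt(-7/6))/427 = 2*(sqrt(3)*(I*sqrt(42)/6))/427 = 2*(I*sqrt(14)/2)/427 = I*sqrt(14)/427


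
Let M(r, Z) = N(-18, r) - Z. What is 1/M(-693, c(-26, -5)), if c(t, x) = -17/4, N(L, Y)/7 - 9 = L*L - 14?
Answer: 4/8949 ≈ 0.00044698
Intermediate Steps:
N(L, Y) = -35 + 7*L² (N(L, Y) = 63 + 7*(L*L - 14) = 63 + 7*(L² - 14) = 63 + 7*(-14 + L²) = 63 + (-98 + 7*L²) = -35 + 7*L²)
c(t, x) = -17/4 (c(t, x) = -17*¼ = -17/4)
M(r, Z) = 2233 - Z (M(r, Z) = (-35 + 7*(-18)²) - Z = (-35 + 7*324) - Z = (-35 + 2268) - Z = 2233 - Z)
1/M(-693, c(-26, -5)) = 1/(2233 - 1*(-17/4)) = 1/(2233 + 17/4) = 1/(8949/4) = 4/8949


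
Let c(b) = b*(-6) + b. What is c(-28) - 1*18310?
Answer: -18170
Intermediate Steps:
c(b) = -5*b (c(b) = -6*b + b = -5*b)
c(-28) - 1*18310 = -5*(-28) - 1*18310 = 140 - 18310 = -18170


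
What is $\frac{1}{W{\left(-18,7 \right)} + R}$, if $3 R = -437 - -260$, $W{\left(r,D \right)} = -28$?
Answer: $- \frac{1}{87} \approx -0.011494$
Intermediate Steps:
$R = -59$ ($R = \frac{-437 - -260}{3} = \frac{-437 + 260}{3} = \frac{1}{3} \left(-177\right) = -59$)
$\frac{1}{W{\left(-18,7 \right)} + R} = \frac{1}{-28 - 59} = \frac{1}{-87} = - \frac{1}{87}$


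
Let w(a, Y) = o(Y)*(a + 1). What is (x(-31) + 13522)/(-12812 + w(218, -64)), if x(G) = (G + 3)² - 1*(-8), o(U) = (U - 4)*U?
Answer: 7157/470138 ≈ 0.015223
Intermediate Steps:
o(U) = U*(-4 + U) (o(U) = (-4 + U)*U = U*(-4 + U))
x(G) = 8 + (3 + G)² (x(G) = (3 + G)² + 8 = 8 + (3 + G)²)
w(a, Y) = Y*(1 + a)*(-4 + Y) (w(a, Y) = (Y*(-4 + Y))*(a + 1) = (Y*(-4 + Y))*(1 + a) = Y*(1 + a)*(-4 + Y))
(x(-31) + 13522)/(-12812 + w(218, -64)) = ((8 + (3 - 31)²) + 13522)/(-12812 - 64*(1 + 218)*(-4 - 64)) = ((8 + (-28)²) + 13522)/(-12812 - 64*219*(-68)) = ((8 + 784) + 13522)/(-12812 + 953088) = (792 + 13522)/940276 = 14314*(1/940276) = 7157/470138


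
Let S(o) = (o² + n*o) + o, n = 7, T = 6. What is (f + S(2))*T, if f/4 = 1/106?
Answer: 6372/53 ≈ 120.23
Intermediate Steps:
S(o) = o² + 8*o (S(o) = (o² + 7*o) + o = o² + 8*o)
f = 2/53 (f = 4/106 = 4*(1/106) = 2/53 ≈ 0.037736)
(f + S(2))*T = (2/53 + 2*(8 + 2))*6 = (2/53 + 2*10)*6 = (2/53 + 20)*6 = (1062/53)*6 = 6372/53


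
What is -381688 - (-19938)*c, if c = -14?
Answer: -660820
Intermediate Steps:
-381688 - (-19938)*c = -381688 - (-19938)*(-14) = -381688 - 1*279132 = -381688 - 279132 = -660820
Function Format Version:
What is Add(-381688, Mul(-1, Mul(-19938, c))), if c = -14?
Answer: -660820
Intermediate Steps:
Add(-381688, Mul(-1, Mul(-19938, c))) = Add(-381688, Mul(-1, Mul(-19938, -14))) = Add(-381688, Mul(-1, 279132)) = Add(-381688, -279132) = -660820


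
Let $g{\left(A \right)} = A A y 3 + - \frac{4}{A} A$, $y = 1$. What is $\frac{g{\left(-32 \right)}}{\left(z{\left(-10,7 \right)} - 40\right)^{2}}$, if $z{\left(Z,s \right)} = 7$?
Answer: $\frac{3068}{1089} \approx 2.8173$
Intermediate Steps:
$g{\left(A \right)} = -4 + 3 A^{2}$ ($g{\left(A \right)} = A A 1 \cdot 3 + - \frac{4}{A} A = A^{2} \cdot 1 \cdot 3 - 4 = A^{2} \cdot 3 - 4 = 3 A^{2} - 4 = -4 + 3 A^{2}$)
$\frac{g{\left(-32 \right)}}{\left(z{\left(-10,7 \right)} - 40\right)^{2}} = \frac{-4 + 3 \left(-32\right)^{2}}{\left(7 - 40\right)^{2}} = \frac{-4 + 3 \cdot 1024}{\left(-33\right)^{2}} = \frac{-4 + 3072}{1089} = 3068 \cdot \frac{1}{1089} = \frac{3068}{1089}$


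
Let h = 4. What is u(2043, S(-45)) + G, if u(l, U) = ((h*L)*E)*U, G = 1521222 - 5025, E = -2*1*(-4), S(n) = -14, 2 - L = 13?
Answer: 1521125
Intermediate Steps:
L = -11 (L = 2 - 1*13 = 2 - 13 = -11)
E = 8 (E = -2*(-4) = 8)
G = 1516197
u(l, U) = -352*U (u(l, U) = ((4*(-11))*8)*U = (-44*8)*U = -352*U)
u(2043, S(-45)) + G = -352*(-14) + 1516197 = 4928 + 1516197 = 1521125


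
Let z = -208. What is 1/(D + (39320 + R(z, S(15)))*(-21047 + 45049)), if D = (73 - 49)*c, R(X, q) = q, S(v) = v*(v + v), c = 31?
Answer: 1/954560284 ≈ 1.0476e-9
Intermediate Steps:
S(v) = 2*v**2 (S(v) = v*(2*v) = 2*v**2)
D = 744 (D = (73 - 49)*31 = 24*31 = 744)
1/(D + (39320 + R(z, S(15)))*(-21047 + 45049)) = 1/(744 + (39320 + 2*15**2)*(-21047 + 45049)) = 1/(744 + (39320 + 2*225)*24002) = 1/(744 + (39320 + 450)*24002) = 1/(744 + 39770*24002) = 1/(744 + 954559540) = 1/954560284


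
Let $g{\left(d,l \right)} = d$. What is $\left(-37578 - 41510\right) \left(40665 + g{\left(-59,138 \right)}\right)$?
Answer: $-3211447328$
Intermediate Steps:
$\left(-37578 - 41510\right) \left(40665 + g{\left(-59,138 \right)}\right) = \left(-37578 - 41510\right) \left(40665 - 59\right) = \left(-79088\right) 40606 = -3211447328$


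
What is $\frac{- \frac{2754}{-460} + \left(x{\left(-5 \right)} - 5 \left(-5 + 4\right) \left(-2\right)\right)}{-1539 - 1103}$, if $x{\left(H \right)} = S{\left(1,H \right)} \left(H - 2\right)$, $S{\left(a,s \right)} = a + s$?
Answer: $- \frac{5517}{607660} \approx -0.0090791$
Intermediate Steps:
$x{\left(H \right)} = \left(1 + H\right) \left(-2 + H\right)$ ($x{\left(H \right)} = \left(1 + H\right) \left(H - 2\right) = \left(1 + H\right) \left(-2 + H\right)$)
$\frac{- \frac{2754}{-460} + \left(x{\left(-5 \right)} - 5 \left(-5 + 4\right) \left(-2\right)\right)}{-1539 - 1103} = \frac{- \frac{2754}{-460} - \left(- \left(1 - 5\right) \left(-2 - 5\right) + 5 \left(-5 + 4\right) \left(-2\right)\right)}{-1539 - 1103} = \frac{\left(-2754\right) \left(- \frac{1}{460}\right) - \left(-28 + 5 \left(\left(-1\right) \left(-2\right)\right)\right)}{-2642} = \left(\frac{1377}{230} + \left(28 - 10\right)\right) \left(- \frac{1}{2642}\right) = \left(\frac{1377}{230} + 18\right) \left(- \frac{1}{2642}\right) = \frac{5517}{230} \left(- \frac{1}{2642}\right) = - \frac{5517}{607660}$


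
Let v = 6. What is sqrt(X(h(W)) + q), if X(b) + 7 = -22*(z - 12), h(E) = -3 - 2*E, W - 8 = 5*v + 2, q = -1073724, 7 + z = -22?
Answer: I*sqrt(1072829) ≈ 1035.8*I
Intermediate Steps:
z = -29 (z = -7 - 22 = -29)
W = 40 (W = 8 + (5*6 + 2) = 8 + (30 + 2) = 8 + 32 = 40)
X(b) = 895 (X(b) = -7 - 22*(-29 - 12) = -7 - 22*(-41) = -7 + 902 = 895)
sqrt(X(h(W)) + q) = sqrt(895 - 1073724) = sqrt(-1072829) = I*sqrt(1072829)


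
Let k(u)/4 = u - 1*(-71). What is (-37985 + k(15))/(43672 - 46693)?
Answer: 12547/1007 ≈ 12.460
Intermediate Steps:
k(u) = 284 + 4*u (k(u) = 4*(u - 1*(-71)) = 4*(u + 71) = 4*(71 + u) = 284 + 4*u)
(-37985 + k(15))/(43672 - 46693) = (-37985 + (284 + 4*15))/(43672 - 46693) = (-37985 + (284 + 60))/(-3021) = (-37985 + 344)*(-1/3021) = -37641*(-1/3021) = 12547/1007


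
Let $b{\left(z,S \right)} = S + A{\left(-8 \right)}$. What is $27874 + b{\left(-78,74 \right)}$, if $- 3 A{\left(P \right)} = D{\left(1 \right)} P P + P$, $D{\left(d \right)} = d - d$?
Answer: $\frac{83852}{3} \approx 27951.0$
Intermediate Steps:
$D{\left(d \right)} = 0$
$A{\left(P \right)} = - \frac{P}{3}$ ($A{\left(P \right)} = - \frac{0 P P + P}{3} = - \frac{0 P + P}{3} = - \frac{0 + P}{3} = - \frac{P}{3}$)
$b{\left(z,S \right)} = \frac{8}{3} + S$ ($b{\left(z,S \right)} = S - - \frac{8}{3} = S + \frac{8}{3} = \frac{8}{3} + S$)
$27874 + b{\left(-78,74 \right)} = 27874 + \left(\frac{8}{3} + 74\right) = 27874 + \frac{230}{3} = \frac{83852}{3}$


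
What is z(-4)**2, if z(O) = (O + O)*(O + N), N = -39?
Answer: 118336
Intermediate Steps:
z(O) = 2*O*(-39 + O) (z(O) = (O + O)*(O - 39) = (2*O)*(-39 + O) = 2*O*(-39 + O))
z(-4)**2 = (2*(-4)*(-39 - 4))**2 = (2*(-4)*(-43))**2 = 344**2 = 118336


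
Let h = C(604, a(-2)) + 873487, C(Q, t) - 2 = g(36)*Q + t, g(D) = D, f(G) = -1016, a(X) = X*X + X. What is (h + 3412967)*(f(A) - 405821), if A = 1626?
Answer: -1752735977074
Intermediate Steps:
a(X) = X + X² (a(X) = X² + X = X + X²)
C(Q, t) = 2 + t + 36*Q (C(Q, t) = 2 + (36*Q + t) = 2 + (t + 36*Q) = 2 + t + 36*Q)
h = 895235 (h = (2 - 2*(1 - 2) + 36*604) + 873487 = (2 - 2*(-1) + 21744) + 873487 = (2 + 2 + 21744) + 873487 = 21748 + 873487 = 895235)
(h + 3412967)*(f(A) - 405821) = (895235 + 3412967)*(-1016 - 405821) = 4308202*(-406837) = -1752735977074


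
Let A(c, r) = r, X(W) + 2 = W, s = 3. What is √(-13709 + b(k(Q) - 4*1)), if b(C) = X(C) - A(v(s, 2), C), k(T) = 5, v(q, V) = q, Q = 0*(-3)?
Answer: I*√13711 ≈ 117.09*I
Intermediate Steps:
X(W) = -2 + W
Q = 0
b(C) = -2 (b(C) = (-2 + C) - C = -2)
√(-13709 + b(k(Q) - 4*1)) = √(-13709 - 2) = √(-13711) = I*√13711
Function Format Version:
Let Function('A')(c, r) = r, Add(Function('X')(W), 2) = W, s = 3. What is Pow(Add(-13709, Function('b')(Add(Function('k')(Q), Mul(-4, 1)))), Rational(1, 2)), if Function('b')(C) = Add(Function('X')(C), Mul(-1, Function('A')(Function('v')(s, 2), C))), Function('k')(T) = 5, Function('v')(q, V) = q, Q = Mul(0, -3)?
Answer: Mul(I, Pow(13711, Rational(1, 2))) ≈ Mul(117.09, I)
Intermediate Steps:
Function('X')(W) = Add(-2, W)
Q = 0
Function('b')(C) = -2 (Function('b')(C) = Add(Add(-2, C), Mul(-1, C)) = -2)
Pow(Add(-13709, Function('b')(Add(Function('k')(Q), Mul(-4, 1)))), Rational(1, 2)) = Pow(Add(-13709, -2), Rational(1, 2)) = Pow(-13711, Rational(1, 2)) = Mul(I, Pow(13711, Rational(1, 2)))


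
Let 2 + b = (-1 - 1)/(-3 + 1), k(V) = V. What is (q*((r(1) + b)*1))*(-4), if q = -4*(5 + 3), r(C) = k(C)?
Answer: 0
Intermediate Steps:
r(C) = C
b = -1 (b = -2 + (-1 - 1)/(-3 + 1) = -2 - 2/(-2) = -2 - 2*(-½) = -2 + 1 = -1)
q = -32 (q = -4*8 = -32)
(q*((r(1) + b)*1))*(-4) = -32*(1 - 1)*(-4) = -0*(-4) = -32*0*(-4) = 0*(-4) = 0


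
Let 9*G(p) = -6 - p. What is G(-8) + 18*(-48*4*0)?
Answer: 2/9 ≈ 0.22222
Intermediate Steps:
G(p) = -⅔ - p/9 (G(p) = (-6 - p)/9 = -⅔ - p/9)
G(-8) + 18*(-48*4*0) = (-⅔ - ⅑*(-8)) + 18*(-48*4*0) = (-⅔ + 8/9) + 18*(-8*24*0) = 2/9 + 18*(-192*0) = 2/9 + 18*0 = 2/9 + 0 = 2/9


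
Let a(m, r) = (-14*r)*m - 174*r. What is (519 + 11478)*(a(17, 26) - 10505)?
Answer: -254540349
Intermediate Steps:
a(m, r) = -174*r - 14*m*r (a(m, r) = -14*m*r - 174*r = -174*r - 14*m*r)
(519 + 11478)*(a(17, 26) - 10505) = (519 + 11478)*(-2*26*(87 + 7*17) - 10505) = 11997*(-2*26*(87 + 119) - 10505) = 11997*(-2*26*206 - 10505) = 11997*(-10712 - 10505) = 11997*(-21217) = -254540349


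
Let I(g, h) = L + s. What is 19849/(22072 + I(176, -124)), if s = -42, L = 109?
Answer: 19849/22139 ≈ 0.89656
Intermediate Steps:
I(g, h) = 67 (I(g, h) = 109 - 42 = 67)
19849/(22072 + I(176, -124)) = 19849/(22072 + 67) = 19849/22139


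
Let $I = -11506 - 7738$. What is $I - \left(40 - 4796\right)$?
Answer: $-14488$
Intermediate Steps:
$I = -19244$
$I - \left(40 - 4796\right) = -19244 - \left(40 - 4796\right) = -19244 - -4756 = -19244 + 4756 = -14488$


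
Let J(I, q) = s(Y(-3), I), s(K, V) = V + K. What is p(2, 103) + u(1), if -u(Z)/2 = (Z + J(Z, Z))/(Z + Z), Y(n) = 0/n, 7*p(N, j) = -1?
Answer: -15/7 ≈ -2.1429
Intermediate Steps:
p(N, j) = -⅐ (p(N, j) = (⅐)*(-1) = -⅐)
Y(n) = 0
s(K, V) = K + V
J(I, q) = I (J(I, q) = 0 + I = I)
u(Z) = -2 (u(Z) = -2*(Z + Z)/(Z + Z) = -2*2*Z/(2*Z) = -2*2*Z*1/(2*Z) = -2*1 = -2)
p(2, 103) + u(1) = -⅐ - 2 = -15/7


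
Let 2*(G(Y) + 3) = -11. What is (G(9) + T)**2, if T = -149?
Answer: 99225/4 ≈ 24806.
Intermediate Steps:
G(Y) = -17/2 (G(Y) = -3 + (1/2)*(-11) = -3 - 11/2 = -17/2)
(G(9) + T)**2 = (-17/2 - 149)**2 = (-315/2)**2 = 99225/4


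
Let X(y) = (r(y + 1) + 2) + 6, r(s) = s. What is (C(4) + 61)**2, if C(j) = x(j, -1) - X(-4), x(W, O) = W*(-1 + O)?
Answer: 2304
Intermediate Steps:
X(y) = 9 + y (X(y) = ((y + 1) + 2) + 6 = ((1 + y) + 2) + 6 = (3 + y) + 6 = 9 + y)
C(j) = -5 - 2*j (C(j) = j*(-1 - 1) - (9 - 4) = j*(-2) - 1*5 = -2*j - 5 = -5 - 2*j)
(C(4) + 61)**2 = ((-5 - 2*4) + 61)**2 = ((-5 - 8) + 61)**2 = (-13 + 61)**2 = 48**2 = 2304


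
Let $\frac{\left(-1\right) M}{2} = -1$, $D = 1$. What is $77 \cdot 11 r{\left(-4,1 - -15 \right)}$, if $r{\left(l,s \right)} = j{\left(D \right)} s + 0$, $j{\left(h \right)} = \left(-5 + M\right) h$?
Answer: $-40656$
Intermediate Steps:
$M = 2$ ($M = \left(-2\right) \left(-1\right) = 2$)
$j{\left(h \right)} = - 3 h$ ($j{\left(h \right)} = \left(-5 + 2\right) h = - 3 h$)
$r{\left(l,s \right)} = - 3 s$ ($r{\left(l,s \right)} = \left(-3\right) 1 s + 0 = - 3 s + 0 = - 3 s$)
$77 \cdot 11 r{\left(-4,1 - -15 \right)} = 77 \cdot 11 \left(- 3 \left(1 - -15\right)\right) = 847 \left(- 3 \left(1 + 15\right)\right) = 847 \left(\left(-3\right) 16\right) = 847 \left(-48\right) = -40656$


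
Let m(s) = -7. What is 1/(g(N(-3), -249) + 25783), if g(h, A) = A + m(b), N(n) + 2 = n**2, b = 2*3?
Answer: 1/25527 ≈ 3.9174e-5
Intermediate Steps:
b = 6
N(n) = -2 + n**2
g(h, A) = -7 + A (g(h, A) = A - 7 = -7 + A)
1/(g(N(-3), -249) + 25783) = 1/((-7 - 249) + 25783) = 1/(-256 + 25783) = 1/25527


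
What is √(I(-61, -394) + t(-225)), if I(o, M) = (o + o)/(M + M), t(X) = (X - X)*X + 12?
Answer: √1886866/394 ≈ 3.4864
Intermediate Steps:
t(X) = 12 (t(X) = 0*X + 12 = 0 + 12 = 12)
I(o, M) = o/M (I(o, M) = (2*o)/((2*M)) = (2*o)*(1/(2*M)) = o/M)
√(I(-61, -394) + t(-225)) = √(-61/(-394) + 12) = √(-61*(-1/394) + 12) = √(61/394 + 12) = √(4789/394) = √1886866/394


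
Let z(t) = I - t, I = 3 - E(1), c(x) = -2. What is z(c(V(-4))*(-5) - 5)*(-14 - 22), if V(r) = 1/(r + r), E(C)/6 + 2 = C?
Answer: -144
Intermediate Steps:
E(C) = -12 + 6*C
V(r) = 1/(2*r)
I = 9 (I = 3 - (-12 + 6*1) = 3 - (-12 + 6) = 3 - 1*(-6) = 3 + 6 = 9)
z(t) = 9 - t
z(c(V(-4))*(-5) - 5)*(-14 - 22) = (9 - (-2*(-5) - 5))*(-14 - 22) = (9 - (10 - 5))*(-36) = (9 - 1*5)*(-36) = (9 - 5)*(-36) = 4*(-36) = -144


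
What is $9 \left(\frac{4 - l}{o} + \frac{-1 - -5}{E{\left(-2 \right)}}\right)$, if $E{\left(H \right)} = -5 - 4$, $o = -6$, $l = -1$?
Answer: $- \frac{23}{2} \approx -11.5$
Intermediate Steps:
$E{\left(H \right)} = -9$ ($E{\left(H \right)} = -5 - 4 = -9$)
$9 \left(\frac{4 - l}{o} + \frac{-1 - -5}{E{\left(-2 \right)}}\right) = 9 \left(\frac{4 - -1}{-6} + \frac{-1 - -5}{-9}\right) = 9 \left(\left(4 + 1\right) \left(- \frac{1}{6}\right) + \left(-1 + 5\right) \left(- \frac{1}{9}\right)\right) = 9 \left(5 \left(- \frac{1}{6}\right) + 4 \left(- \frac{1}{9}\right)\right) = 9 \left(- \frac{5}{6} - \frac{4}{9}\right) = 9 \left(- \frac{23}{18}\right) = - \frac{23}{2}$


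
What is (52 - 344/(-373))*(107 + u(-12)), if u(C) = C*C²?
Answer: -31998540/373 ≈ -85787.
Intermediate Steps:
u(C) = C³
(52 - 344/(-373))*(107 + u(-12)) = (52 - 344/(-373))*(107 + (-12)³) = (52 - 344*(-1/373))*(107 - 1728) = (52 + 344/373)*(-1621) = (19740/373)*(-1621) = -31998540/373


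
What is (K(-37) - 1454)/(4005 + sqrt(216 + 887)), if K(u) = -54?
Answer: -3019770/8019461 + 754*sqrt(1103)/8019461 ≈ -0.37343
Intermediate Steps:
(K(-37) - 1454)/(4005 + sqrt(216 + 887)) = (-54 - 1454)/(4005 + sqrt(216 + 887)) = -1508/(4005 + sqrt(1103))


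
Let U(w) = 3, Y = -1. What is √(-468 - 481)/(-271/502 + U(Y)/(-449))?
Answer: -225398*I*√949/123185 ≈ -56.367*I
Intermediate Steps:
√(-468 - 481)/(-271/502 + U(Y)/(-449)) = √(-468 - 481)/(-271/502 + 3/(-449)) = √(-949)/(-271*1/502 + 3*(-1/449)) = (I*√949)/(-271/502 - 3/449) = (I*√949)/(-123185/225398) = (I*√949)*(-225398/123185) = -225398*I*√949/123185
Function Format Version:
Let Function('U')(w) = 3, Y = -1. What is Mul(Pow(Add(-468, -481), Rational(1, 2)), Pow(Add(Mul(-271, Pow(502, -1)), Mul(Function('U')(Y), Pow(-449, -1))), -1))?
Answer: Mul(Rational(-225398, 123185), I, Pow(949, Rational(1, 2))) ≈ Mul(-56.367, I)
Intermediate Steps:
Mul(Pow(Add(-468, -481), Rational(1, 2)), Pow(Add(Mul(-271, Pow(502, -1)), Mul(Function('U')(Y), Pow(-449, -1))), -1)) = Mul(Pow(Add(-468, -481), Rational(1, 2)), Pow(Add(Mul(-271, Pow(502, -1)), Mul(3, Pow(-449, -1))), -1)) = Mul(Pow(-949, Rational(1, 2)), Pow(Add(Mul(-271, Rational(1, 502)), Mul(3, Rational(-1, 449))), -1)) = Mul(Mul(I, Pow(949, Rational(1, 2))), Pow(Add(Rational(-271, 502), Rational(-3, 449)), -1)) = Mul(Mul(I, Pow(949, Rational(1, 2))), Pow(Rational(-123185, 225398), -1)) = Mul(Mul(I, Pow(949, Rational(1, 2))), Rational(-225398, 123185)) = Mul(Rational(-225398, 123185), I, Pow(949, Rational(1, 2)))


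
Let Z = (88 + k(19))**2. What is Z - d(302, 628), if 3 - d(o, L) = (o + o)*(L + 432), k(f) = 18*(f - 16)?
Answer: 660401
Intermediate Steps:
k(f) = -288 + 18*f (k(f) = 18*(-16 + f) = -288 + 18*f)
d(o, L) = 3 - 2*o*(432 + L) (d(o, L) = 3 - (o + o)*(L + 432) = 3 - 2*o*(432 + L))
Z = 20164 (Z = (88 + (-288 + 18*19))**2 = (88 + (-288 + 342))**2 = (88 + 54)**2 = 142**2 = 20164)
Z - d(302, 628) = 20164 - (3 - 864*302 - 2*628*302) = 20164 - (3 - 260928 - 379312) = 20164 - 1*(-640237) = 20164 + 640237 = 660401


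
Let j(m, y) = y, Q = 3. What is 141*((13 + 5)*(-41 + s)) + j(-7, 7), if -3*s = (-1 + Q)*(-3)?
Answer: -98975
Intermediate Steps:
s = 2 (s = -(-1 + 3)*(-3)/3 = -2*(-3)/3 = -1/3*(-6) = 2)
141*((13 + 5)*(-41 + s)) + j(-7, 7) = 141*((13 + 5)*(-41 + 2)) + 7 = 141*(18*(-39)) + 7 = 141*(-702) + 7 = -98982 + 7 = -98975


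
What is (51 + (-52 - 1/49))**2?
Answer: 2500/2401 ≈ 1.0412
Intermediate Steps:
(51 + (-52 - 1/49))**2 = (51 - 2549/49)**2 = (-50/49)**2 = 2500/2401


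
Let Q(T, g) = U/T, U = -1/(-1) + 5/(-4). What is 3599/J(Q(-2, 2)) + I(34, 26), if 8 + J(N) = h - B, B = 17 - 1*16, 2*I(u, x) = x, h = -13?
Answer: -3313/22 ≈ -150.59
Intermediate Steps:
I(u, x) = x/2
B = 1 (B = 17 - 16 = 1)
U = -¼ (U = -1*(-1) + 5*(-¼) = 1 - 5/4 = -¼ ≈ -0.25000)
Q(T, g) = -1/(4*T)
J(N) = -22 (J(N) = -8 + (-13 - 1*1) = -8 + (-13 - 1) = -8 - 14 = -22)
3599/J(Q(-2, 2)) + I(34, 26) = 3599/(-22) + (½)*26 = 3599*(-1/22) + 13 = -3599/22 + 13 = -3313/22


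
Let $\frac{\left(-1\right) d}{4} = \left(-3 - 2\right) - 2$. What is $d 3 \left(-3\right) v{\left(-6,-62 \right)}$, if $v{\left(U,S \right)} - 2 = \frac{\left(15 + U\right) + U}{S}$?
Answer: $- \frac{15246}{31} \approx -491.81$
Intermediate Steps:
$v{\left(U,S \right)} = 2 + \frac{15 + 2 U}{S}$ ($v{\left(U,S \right)} = 2 + \frac{\left(15 + U\right) + U}{S} = 2 + \frac{15 + 2 U}{S}$)
$d = 28$ ($d = - 4 \left(\left(-3 - 2\right) - 2\right) = - 4 \left(-5 - 2\right) = \left(-4\right) \left(-7\right) = 28$)
$d 3 \left(-3\right) v{\left(-6,-62 \right)} = 28 \cdot 3 \left(-3\right) \frac{15 + 2 \left(-62\right) + 2 \left(-6\right)}{-62} = 84 \left(-3\right) \left(- \frac{15 - 124 - 12}{62}\right) = - 252 \left(\left(- \frac{1}{62}\right) \left(-121\right)\right) = \left(-252\right) \frac{121}{62} = - \frac{15246}{31}$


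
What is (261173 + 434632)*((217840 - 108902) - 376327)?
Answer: -186050603145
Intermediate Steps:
(261173 + 434632)*((217840 - 108902) - 376327) = 695805*(108938 - 376327) = 695805*(-267389) = -186050603145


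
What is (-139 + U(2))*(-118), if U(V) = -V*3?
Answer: 17110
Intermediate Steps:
U(V) = -3*V
(-139 + U(2))*(-118) = (-139 - 3*2)*(-118) = (-139 - 6)*(-118) = -145*(-118) = 17110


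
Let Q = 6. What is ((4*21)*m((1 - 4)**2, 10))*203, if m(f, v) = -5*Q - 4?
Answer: -579768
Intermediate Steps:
m(f, v) = -34 (m(f, v) = -5*6 - 4 = -30 - 4 = -34)
((4*21)*m((1 - 4)**2, 10))*203 = ((4*21)*(-34))*203 = (84*(-34))*203 = -2856*203 = -579768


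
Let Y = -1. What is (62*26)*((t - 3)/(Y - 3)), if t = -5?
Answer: 3224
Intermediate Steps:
(62*26)*((t - 3)/(Y - 3)) = (62*26)*((-5 - 3)/(-1 - 3)) = 1612*(-8/(-4)) = 1612*(-8*(-¼)) = 1612*2 = 3224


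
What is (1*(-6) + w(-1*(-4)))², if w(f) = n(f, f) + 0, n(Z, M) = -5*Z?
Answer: 676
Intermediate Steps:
w(f) = -5*f (w(f) = -5*f + 0 = -5*f)
(1*(-6) + w(-1*(-4)))² = (1*(-6) - (-5)*(-4))² = (-6 - 5*4)² = (-6 - 20)² = (-26)² = 676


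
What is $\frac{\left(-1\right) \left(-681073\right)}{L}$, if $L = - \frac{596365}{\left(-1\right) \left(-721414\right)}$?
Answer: $- \frac{491335597222}{596365} \approx -8.2388 \cdot 10^{5}$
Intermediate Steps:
$L = - \frac{596365}{721414} \approx -0.82666$
$\frac{\left(-1\right) \left(-681073\right)}{L} = \frac{\left(-1\right) \left(-681073\right)}{- \frac{596365}{721414}} = 681073 \left(- \frac{721414}{596365}\right) = - \frac{491335597222}{596365}$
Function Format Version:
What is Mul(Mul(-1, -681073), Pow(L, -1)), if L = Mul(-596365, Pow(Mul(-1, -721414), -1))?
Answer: Rational(-491335597222, 596365) ≈ -8.2388e+5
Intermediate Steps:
L = Rational(-596365, 721414) (L = Mul(-596365, Pow(721414, -1)) = Mul(-596365, Rational(1, 721414)) = Rational(-596365, 721414) ≈ -0.82666)
Mul(Mul(-1, -681073), Pow(L, -1)) = Mul(Mul(-1, -681073), Pow(Rational(-596365, 721414), -1)) = Mul(681073, Rational(-721414, 596365)) = Rational(-491335597222, 596365)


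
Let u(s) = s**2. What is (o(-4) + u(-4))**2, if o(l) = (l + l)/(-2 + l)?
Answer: 2704/9 ≈ 300.44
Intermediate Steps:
o(l) = 2*l/(-2 + l) (o(l) = (2*l)/(-2 + l) = 2*l/(-2 + l))
(o(-4) + u(-4))**2 = (2*(-4)/(-2 - 4) + (-4)**2)**2 = (2*(-4)/(-6) + 16)**2 = (2*(-4)*(-1/6) + 16)**2 = (4/3 + 16)**2 = (52/3)**2 = 2704/9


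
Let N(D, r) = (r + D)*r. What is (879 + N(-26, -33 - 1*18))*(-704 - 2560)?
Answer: -15686784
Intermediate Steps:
N(D, r) = r*(D + r) (N(D, r) = (D + r)*r = r*(D + r))
(879 + N(-26, -33 - 1*18))*(-704 - 2560) = (879 + (-33 - 1*18)*(-26 + (-33 - 1*18)))*(-704 - 2560) = (879 + (-33 - 18)*(-26 + (-33 - 18)))*(-3264) = (879 - 51*(-26 - 51))*(-3264) = (879 - 51*(-77))*(-3264) = (879 + 3927)*(-3264) = 4806*(-3264) = -15686784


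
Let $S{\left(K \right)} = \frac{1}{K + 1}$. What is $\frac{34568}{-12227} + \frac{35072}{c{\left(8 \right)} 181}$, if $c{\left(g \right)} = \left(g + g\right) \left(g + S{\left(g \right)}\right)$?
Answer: $- \frac{215532728}{161555351} \approx -1.3341$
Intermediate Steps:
$S{\left(K \right)} = \frac{1}{1 + K}$
$c{\left(g \right)} = 2 g \left(g + \frac{1}{1 + g}\right)$ ($c{\left(g \right)} = \left(g + g\right) \left(g + \frac{1}{1 + g}\right) = 2 g \left(g + \frac{1}{1 + g}\right)$)
$\frac{34568}{-12227} + \frac{35072}{c{\left(8 \right)} 181} = \frac{34568}{-12227} + \frac{35072}{2 \cdot 8 \frac{1}{1 + 8} \left(1 + 8 \left(1 + 8\right)\right) 181} = 34568 \left(- \frac{1}{12227}\right) + \frac{35072}{2 \cdot 8 \cdot \frac{1}{9} \left(1 + 8 \cdot 9\right) 181} = - \frac{34568}{12227} + \frac{35072}{2 \cdot 8 \cdot \frac{1}{9} \left(1 + 72\right) 181} = - \frac{34568}{12227} + \frac{35072}{2 \cdot 8 \cdot \frac{1}{9} \cdot 73 \cdot 181} = - \frac{34568}{12227} + \frac{35072}{\frac{1168}{9} \cdot 181} = - \frac{34568}{12227} + \frac{35072}{\frac{211408}{9}} = - \frac{34568}{12227} + 35072 \cdot \frac{9}{211408} = - \frac{34568}{12227} + \frac{19728}{13213} = - \frac{215532728}{161555351}$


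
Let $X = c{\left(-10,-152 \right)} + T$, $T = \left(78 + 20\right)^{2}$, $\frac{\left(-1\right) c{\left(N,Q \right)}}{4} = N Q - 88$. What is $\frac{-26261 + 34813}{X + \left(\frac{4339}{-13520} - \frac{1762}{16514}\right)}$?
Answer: $\frac{954699441280}{432648126397} \approx 2.2066$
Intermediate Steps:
$c{\left(N,Q \right)} = 352 - 4 N Q$ ($c{\left(N,Q \right)} = - 4 \left(N Q - 88\right) = - 4 \left(-88 + N Q\right) = 352 - 4 N Q$)
$T = 9604$ ($T = 98^{2} = 9604$)
$X = 3876$ ($X = \left(352 - \left(-40\right) \left(-152\right)\right) + 9604 = \left(352 - 6080\right) + 9604 = -5728 + 9604 = 3876$)
$\frac{-26261 + 34813}{X + \left(\frac{4339}{-13520} - \frac{1762}{16514}\right)} = \frac{-26261 + 34813}{3876 + \left(\frac{4339}{-13520} - \frac{1762}{16514}\right)} = \frac{8552}{3876 + \left(4339 \left(- \frac{1}{13520}\right) - \frac{881}{8257}\right)} = \frac{8552}{3876 - \frac{47738243}{111634640}} = \frac{8552}{\frac{432648126397}{111634640}} = 8552 \cdot \frac{111634640}{432648126397} = \frac{954699441280}{432648126397}$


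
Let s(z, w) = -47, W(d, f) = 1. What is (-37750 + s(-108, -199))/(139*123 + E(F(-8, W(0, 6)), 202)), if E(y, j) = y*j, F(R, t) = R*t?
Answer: -37797/15481 ≈ -2.4415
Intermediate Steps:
E(y, j) = j*y
(-37750 + s(-108, -199))/(139*123 + E(F(-8, W(0, 6)), 202)) = (-37750 - 47)/(139*123 + 202*(-8*1)) = -37797/(17097 + 202*(-8)) = -37797/(17097 - 1616) = -37797/15481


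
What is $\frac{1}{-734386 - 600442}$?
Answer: $- \frac{1}{1334828} \approx -7.4916 \cdot 10^{-7}$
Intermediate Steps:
$\frac{1}{-734386 - 600442} = \frac{1}{-1334828} = - \frac{1}{1334828}$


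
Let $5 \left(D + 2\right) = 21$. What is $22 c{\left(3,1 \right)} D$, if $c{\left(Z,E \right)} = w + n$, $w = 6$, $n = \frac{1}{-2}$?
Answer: $\frac{1331}{5} \approx 266.2$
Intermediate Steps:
$D = \frac{11}{5}$ ($D = -2 + \frac{1}{5} \cdot 21 = -2 + \frac{21}{5} = \frac{11}{5} \approx 2.2$)
$n = - \frac{1}{2} \approx -0.5$
$c{\left(Z,E \right)} = \frac{11}{2}$ ($c{\left(Z,E \right)} = 6 - \frac{1}{2} = \frac{11}{2}$)
$22 c{\left(3,1 \right)} D = 22 \cdot \frac{11}{2} \cdot \frac{11}{5} = 121 \cdot \frac{11}{5} = \frac{1331}{5}$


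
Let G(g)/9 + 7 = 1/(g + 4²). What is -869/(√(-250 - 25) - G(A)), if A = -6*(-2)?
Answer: -8540532/659125 + 681296*I*√11/659125 ≈ -12.957 + 3.4282*I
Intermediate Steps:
A = 12
G(g) = -63 + 9/(16 + g) (G(g) = -63 + 9/(g + 4²) = -63 + 9/(g + 16) = -63 + 9/(16 + g))
-869/(√(-250 - 25) - G(A)) = -869/(√(-250 - 25) - 9*(-111 - 7*12)/(16 + 12)) = -869/(√(-275) - 9*(-111 - 84)/28) = -869/(5*I*√11 - 9*(-195)/28) = -869/(5*I*√11 - 1*(-1755/28)) = -869/(5*I*√11 + 1755/28) = -869/(1755/28 + 5*I*√11)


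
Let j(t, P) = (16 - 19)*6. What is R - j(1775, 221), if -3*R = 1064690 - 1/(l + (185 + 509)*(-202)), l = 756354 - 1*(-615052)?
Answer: -1310799006647/3693654 ≈ -3.5488e+5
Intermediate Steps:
j(t, P) = -18 (j(t, P) = -3*6 = -18)
l = 1371406 (l = 756354 + 615052 = 1371406)
R = -1310865492419/3693654 (R = -(1064690 - 1/(1371406 + (185 + 509)*(-202)))/3 = -(1064690 - 1/(1371406 + 694*(-202)))/3 = -(1064690 - 1/(1371406 - 140188))/3 = -(1064690 - 1/1231218)/3 = -⅓*1310865492419/1231218 = -1310865492419/3693654 ≈ -3.5490e+5)
R - j(1775, 221) = -1310865492419/3693654 - 1*(-18) = -1310865492419/3693654 + 18 = -1310799006647/3693654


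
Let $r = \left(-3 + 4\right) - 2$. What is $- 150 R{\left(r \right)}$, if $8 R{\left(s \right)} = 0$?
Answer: $0$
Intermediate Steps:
$r = -1$ ($r = 1 - 2 = -1$)
$R{\left(s \right)} = 0$ ($R{\left(s \right)} = \frac{1}{8} \cdot 0 = 0$)
$- 150 R{\left(r \right)} = \left(-150\right) 0 = 0$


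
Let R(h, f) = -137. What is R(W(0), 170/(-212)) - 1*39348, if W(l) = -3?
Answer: -39485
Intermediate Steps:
R(W(0), 170/(-212)) - 1*39348 = -137 - 1*39348 = -137 - 39348 = -39485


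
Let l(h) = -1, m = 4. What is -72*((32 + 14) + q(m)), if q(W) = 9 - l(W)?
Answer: -4032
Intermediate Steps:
q(W) = 10 (q(W) = 9 - 1*(-1) = 9 + 1 = 10)
-72*((32 + 14) + q(m)) = -72*((32 + 14) + 10) = -72*(46 + 10) = -72*56 = -4032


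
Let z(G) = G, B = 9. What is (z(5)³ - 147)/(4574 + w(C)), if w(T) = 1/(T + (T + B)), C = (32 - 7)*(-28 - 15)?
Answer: -47102/9792933 ≈ -0.0048098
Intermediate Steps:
C = -1075 (C = 25*(-43) = -1075)
w(T) = 1/(9 + 2*T) (w(T) = 1/(T + (T + 9)) = 1/(T + (9 + T)) = 1/(9 + 2*T))
(z(5)³ - 147)/(4574 + w(C)) = (5³ - 147)/(4574 + 1/(9 + 2*(-1075))) = (125 - 147)/(4574 + 1/(9 - 2150)) = -22/(4574 + 1/(-2141)) = -22/(4574 - 1/2141) = -22/9792933/2141 = -22*2141/9792933 = -47102/9792933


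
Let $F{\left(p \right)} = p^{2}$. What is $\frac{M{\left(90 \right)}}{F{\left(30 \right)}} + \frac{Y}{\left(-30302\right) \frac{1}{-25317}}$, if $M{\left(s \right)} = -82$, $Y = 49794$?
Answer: $\frac{283642185859}{6817950} \approx 41602.0$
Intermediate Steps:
$\frac{M{\left(90 \right)}}{F{\left(30 \right)}} + \frac{Y}{\left(-30302\right) \frac{1}{-25317}} = - \frac{82}{30^{2}} + \frac{49794}{\left(-30302\right) \frac{1}{-25317}} = - \frac{82}{900} + \frac{49794}{\left(-30302\right) \left(- \frac{1}{25317}\right)} = \left(-82\right) \frac{1}{900} + \frac{49794}{\frac{30302}{25317}} = - \frac{41}{450} + 49794 \cdot \frac{25317}{30302} = - \frac{41}{450} + \frac{630317349}{15151} = \frac{283642185859}{6817950}$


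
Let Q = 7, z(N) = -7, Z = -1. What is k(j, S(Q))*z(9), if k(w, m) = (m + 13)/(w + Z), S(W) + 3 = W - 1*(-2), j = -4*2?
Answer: 133/9 ≈ 14.778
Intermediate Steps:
j = -8
S(W) = -1 + W (S(W) = -3 + (W - 1*(-2)) = -3 + (W + 2) = -3 + (2 + W) = -1 + W)
k(w, m) = (13 + m)/(-1 + w) (k(w, m) = (m + 13)/(w - 1) = (13 + m)/(-1 + w))
k(j, S(Q))*z(9) = ((13 + (-1 + 7))/(-1 - 8))*(-7) = ((13 + 6)/(-9))*(-7) = -⅑*19*(-7) = -19/9*(-7) = 133/9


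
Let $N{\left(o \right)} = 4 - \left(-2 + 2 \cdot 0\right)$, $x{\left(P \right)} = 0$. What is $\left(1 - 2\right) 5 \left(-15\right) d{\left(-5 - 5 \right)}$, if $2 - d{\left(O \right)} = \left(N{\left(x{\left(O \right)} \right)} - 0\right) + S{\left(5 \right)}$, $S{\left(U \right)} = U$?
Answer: $-675$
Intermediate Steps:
$N{\left(o \right)} = 6$ ($N{\left(o \right)} = 4 - \left(-2 + 0\right) = 4 - -2 = 4 + 2 = 6$)
$d{\left(O \right)} = -9$ ($d{\left(O \right)} = 2 - \left(\left(6 - 0\right) + 5\right) = 2 - \left(\left(6 + 0\right) + 5\right) = 2 - \left(6 + 5\right) = 2 - 11 = -9$)
$\left(1 - 2\right) 5 \left(-15\right) d{\left(-5 - 5 \right)} = \left(1 - 2\right) 5 \left(-15\right) \left(-9\right) = \left(-1\right) 5 \left(-15\right) \left(-9\right) = \left(-5\right) \left(-15\right) \left(-9\right) = 75 \left(-9\right) = -675$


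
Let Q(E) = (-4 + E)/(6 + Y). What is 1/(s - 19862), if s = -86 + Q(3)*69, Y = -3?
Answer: -1/19971 ≈ -5.0073e-5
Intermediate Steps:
Q(E) = -4/3 + E/3 (Q(E) = (-4 + E)/(6 - 3) = (-4 + E)/3 = (-4 + E)*(⅓) = -4/3 + E/3)
s = -109 (s = -86 + (-4/3 + (⅓)*3)*69 = -86 + (-4/3 + 1)*69 = -86 - ⅓*69 = -86 - 23 = -109)
1/(s - 19862) = 1/(-109 - 19862) = 1/(-19971) = -1/19971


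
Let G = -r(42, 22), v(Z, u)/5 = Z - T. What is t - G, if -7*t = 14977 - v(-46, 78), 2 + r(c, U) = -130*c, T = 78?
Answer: -53831/7 ≈ -7690.1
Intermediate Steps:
v(Z, u) = -390 + 5*Z (v(Z, u) = 5*(Z - 1*78) = 5*(Z - 78) = 5*(-78 + Z) = -390 + 5*Z)
r(c, U) = -2 - 130*c
t = -15597/7 (t = -(14977 - (-390 + 5*(-46)))/7 = -(14977 - (-390 - 230))/7 = -(14977 - 1*(-620))/7 = -(14977 + 620)/7 = -⅐*15597 = -15597/7 ≈ -2228.1)
G = 5462 (G = -(-2 - 130*42) = -(-2 - 5460) = -1*(-5462) = 5462)
t - G = -15597/7 - 1*5462 = -15597/7 - 5462 = -53831/7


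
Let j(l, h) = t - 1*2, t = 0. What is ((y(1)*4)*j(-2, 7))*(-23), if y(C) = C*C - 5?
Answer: -736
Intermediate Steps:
y(C) = -5 + C**2 (y(C) = C**2 - 5 = -5 + C**2)
j(l, h) = -2 (j(l, h) = 0 - 1*2 = 0 - 2 = -2)
((y(1)*4)*j(-2, 7))*(-23) = (((-5 + 1**2)*4)*(-2))*(-23) = (((-5 + 1)*4)*(-2))*(-23) = (-4*4*(-2))*(-23) = -16*(-2)*(-23) = 32*(-23) = -736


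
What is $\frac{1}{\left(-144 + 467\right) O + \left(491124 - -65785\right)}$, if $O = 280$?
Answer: $\frac{1}{647349} \approx 1.5448 \cdot 10^{-6}$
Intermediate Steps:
$\frac{1}{\left(-144 + 467\right) O + \left(491124 - -65785\right)} = \frac{1}{\left(-144 + 467\right) 280 + \left(491124 - -65785\right)} = \frac{1}{323 \cdot 280 + \left(491124 + 65785\right)} = \frac{1}{90440 + 556909} = \frac{1}{647349}$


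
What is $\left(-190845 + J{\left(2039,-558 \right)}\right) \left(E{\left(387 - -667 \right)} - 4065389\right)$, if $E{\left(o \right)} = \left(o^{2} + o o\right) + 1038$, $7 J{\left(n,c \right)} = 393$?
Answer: $351532094274$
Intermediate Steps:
$J{\left(n,c \right)} = \frac{393}{7}$ ($J{\left(n,c \right)} = \frac{1}{7} \cdot 393 = \frac{393}{7}$)
$E{\left(o \right)} = 1038 + 2 o^{2}$ ($E{\left(o \right)} = \left(o^{2} + o^{2}\right) + 1038 = 2 o^{2} + 1038 = 1038 + 2 o^{2}$)
$\left(-190845 + J{\left(2039,-558 \right)}\right) \left(E{\left(387 - -667 \right)} - 4065389\right) = \left(-190845 + \frac{393}{7}\right) \left(\left(1038 + 2 \left(387 - -667\right)^{2}\right) - 4065389\right) = - \frac{1335522 \left(\left(1038 + 2 \left(387 + 667\right)^{2}\right) - 4065389\right)}{7} = - \frac{1335522 \left(\left(1038 + 2 \cdot 1054^{2}\right) - 4065389\right)}{7} = - \frac{1335522 \left(\left(1038 + 2 \cdot 1110916\right) - 4065389\right)}{7} = - \frac{1335522 \left(\left(1038 + 2221832\right) - 4065389\right)}{7} = - \frac{1335522 \left(2222870 - 4065389\right)}{7} = \left(- \frac{1335522}{7}\right) \left(-1842519\right) = 351532094274$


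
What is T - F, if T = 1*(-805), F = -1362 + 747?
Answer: -190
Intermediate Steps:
F = -615
T = -805
T - F = -805 - 1*(-615) = -805 + 615 = -190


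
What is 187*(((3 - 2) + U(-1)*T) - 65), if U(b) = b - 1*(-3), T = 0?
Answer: -11968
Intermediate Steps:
U(b) = 3 + b (U(b) = b + 3 = 3 + b)
187*(((3 - 2) + U(-1)*T) - 65) = 187*(((3 - 2) + (3 - 1)*0) - 65) = 187*((1 + 2*0) - 65) = 187*((1 + 0) - 65) = 187*(1 - 65) = 187*(-64) = -11968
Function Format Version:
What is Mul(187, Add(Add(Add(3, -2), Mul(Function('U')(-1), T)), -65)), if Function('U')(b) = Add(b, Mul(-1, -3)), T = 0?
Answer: -11968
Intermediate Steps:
Function('U')(b) = Add(3, b) (Function('U')(b) = Add(b, 3) = Add(3, b))
Mul(187, Add(Add(Add(3, -2), Mul(Function('U')(-1), T)), -65)) = Mul(187, Add(Add(Add(3, -2), Mul(Add(3, -1), 0)), -65)) = Mul(187, Add(Add(1, Mul(2, 0)), -65)) = Mul(187, Add(Add(1, 0), -65)) = Mul(187, Add(1, -65)) = Mul(187, -64) = -11968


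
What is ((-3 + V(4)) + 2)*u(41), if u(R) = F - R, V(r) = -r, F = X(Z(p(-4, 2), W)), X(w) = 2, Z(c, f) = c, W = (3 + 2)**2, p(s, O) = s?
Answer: 195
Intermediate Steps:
W = 25 (W = 5**2 = 25)
F = 2
u(R) = 2 - R
((-3 + V(4)) + 2)*u(41) = ((-3 - 1*4) + 2)*(2 - 1*41) = ((-3 - 4) + 2)*(2 - 41) = (-7 + 2)*(-39) = -5*(-39) = 195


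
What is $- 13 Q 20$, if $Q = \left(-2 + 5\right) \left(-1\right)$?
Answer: $780$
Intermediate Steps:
$Q = -3$ ($Q = 3 \left(-1\right) = -3$)
$- 13 Q 20 = \left(-13\right) \left(-3\right) 20 = 39 \cdot 20 = 780$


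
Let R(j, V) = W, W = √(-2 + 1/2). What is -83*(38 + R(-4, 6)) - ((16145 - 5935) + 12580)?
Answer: -25944 - 83*I*√6/2 ≈ -25944.0 - 101.65*I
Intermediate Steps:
W = I*√6/2 (W = √(-2 + ½) = √(-3/2) = I*√6/2 ≈ 1.2247*I)
R(j, V) = I*√6/2
-83*(38 + R(-4, 6)) - ((16145 - 5935) + 12580) = -83*(38 + I*√6/2) - ((16145 - 5935) + 12580) = (-3154 - 83*I*√6/2) - (10210 + 12580) = (-3154 - 83*I*√6/2) - 1*22790 = (-3154 - 83*I*√6/2) - 22790 = -25944 - 83*I*√6/2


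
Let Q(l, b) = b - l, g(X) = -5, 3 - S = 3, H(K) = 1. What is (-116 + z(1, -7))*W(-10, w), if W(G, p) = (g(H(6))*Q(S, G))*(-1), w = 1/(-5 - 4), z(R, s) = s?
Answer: 6150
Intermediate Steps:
S = 0 (S = 3 - 1*3 = 3 - 3 = 0)
w = -⅑ (w = 1/(-9) = -⅑ ≈ -0.11111)
W(G, p) = 5*G (W(G, p) = -5*(G - 1*0)*(-1) = -5*(G + 0)*(-1) = -5*G*(-1) = 5*G)
(-116 + z(1, -7))*W(-10, w) = (-116 - 7)*(5*(-10)) = -123*(-50) = 6150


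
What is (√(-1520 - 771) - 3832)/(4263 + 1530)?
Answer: -3832/5793 + I*√2291/5793 ≈ -0.66149 + 0.0082625*I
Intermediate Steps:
(√(-1520 - 771) - 3832)/(4263 + 1530) = (√(-2291) - 3832)/5793 = (I*√2291 - 3832)*(1/5793) = (-3832 + I*√2291)*(1/5793) = -3832/5793 + I*√2291/5793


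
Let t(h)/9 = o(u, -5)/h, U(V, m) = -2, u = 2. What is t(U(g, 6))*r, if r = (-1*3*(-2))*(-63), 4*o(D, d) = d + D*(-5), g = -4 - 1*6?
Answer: -25515/4 ≈ -6378.8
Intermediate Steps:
g = -10 (g = -4 - 6 = -10)
o(D, d) = -5*D/4 + d/4 (o(D, d) = (d + D*(-5))/4 = (d - 5*D)/4 = -5*D/4 + d/4)
r = -378 (r = -3*(-2)*(-63) = 6*(-63) = -378)
t(h) = -135/(4*h) (t(h) = 9*((-5/4*2 + (1/4)*(-5))/h) = 9*((-5/2 - 5/4)/h) = 9*(-15/(4*h)) = -135/(4*h))
t(U(g, 6))*r = -135/4/(-2)*(-378) = -135/4*(-1/2)*(-378) = (135/8)*(-378) = -25515/4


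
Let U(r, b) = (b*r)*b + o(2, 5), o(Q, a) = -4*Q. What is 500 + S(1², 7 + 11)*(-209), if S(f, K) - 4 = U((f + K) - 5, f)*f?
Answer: -1590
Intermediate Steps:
U(r, b) = -8 + r*b² (U(r, b) = (b*r)*b - 4*2 = r*b² - 8 = -8 + r*b²)
S(f, K) = 4 + f*(-8 + f²*(-5 + K + f)) (S(f, K) = 4 + (-8 + ((f + K) - 5)*f²)*f = 4 + (-8 + ((K + f) - 5)*f²)*f = 4 + (-8 + (-5 + K + f)*f²)*f = 4 + (-8 + f²*(-5 + K + f))*f = 4 + f*(-8 + f²*(-5 + K + f)))
500 + S(1², 7 + 11)*(-209) = 500 + (4 + 1²*(-8 + (1²)²*(-5 + (7 + 11) + 1²)))*(-209) = 500 + (4 + 1*(-8 + 1²*(-5 + 18 + 1)))*(-209) = 500 + (4 + 1*(-8 + 1*14))*(-209) = 500 + (4 + 1*(-8 + 14))*(-209) = 500 + (4 + 1*6)*(-209) = 500 + (4 + 6)*(-209) = 500 + 10*(-209) = 500 - 2090 = -1590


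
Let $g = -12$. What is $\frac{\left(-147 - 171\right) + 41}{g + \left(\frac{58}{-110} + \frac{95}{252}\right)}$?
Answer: $\frac{3839220}{168403} \approx 22.798$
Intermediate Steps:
$\frac{\left(-147 - 171\right) + 41}{g + \left(\frac{58}{-110} + \frac{95}{252}\right)} = \frac{\left(-147 - 171\right) + 41}{-12 + \left(\frac{58}{-110} + \frac{95}{252}\right)} = \frac{\left(-147 - 171\right) + 41}{-12 + \left(58 \left(- \frac{1}{110}\right) + 95 \cdot \frac{1}{252}\right)} = \frac{-318 + 41}{-12 + \left(- \frac{29}{55} + \frac{95}{252}\right)} = - \frac{277}{-12 - \frac{2083}{13860}} = - \frac{277}{- \frac{168403}{13860}} = \left(-277\right) \left(- \frac{13860}{168403}\right) = \frac{3839220}{168403}$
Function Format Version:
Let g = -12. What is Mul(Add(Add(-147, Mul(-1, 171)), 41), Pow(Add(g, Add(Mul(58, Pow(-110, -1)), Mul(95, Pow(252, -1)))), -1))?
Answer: Rational(3839220, 168403) ≈ 22.798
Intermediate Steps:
Mul(Add(Add(-147, Mul(-1, 171)), 41), Pow(Add(g, Add(Mul(58, Pow(-110, -1)), Mul(95, Pow(252, -1)))), -1)) = Mul(Add(Add(-147, Mul(-1, 171)), 41), Pow(Add(-12, Add(Mul(58, Pow(-110, -1)), Mul(95, Pow(252, -1)))), -1)) = Mul(Add(Add(-147, -171), 41), Pow(Add(-12, Add(Mul(58, Rational(-1, 110)), Mul(95, Rational(1, 252)))), -1)) = Mul(Add(-318, 41), Pow(Add(-12, Add(Rational(-29, 55), Rational(95, 252))), -1)) = Mul(-277, Pow(Add(-12, Rational(-2083, 13860)), -1)) = Mul(-277, Pow(Rational(-168403, 13860), -1)) = Mul(-277, Rational(-13860, 168403)) = Rational(3839220, 168403)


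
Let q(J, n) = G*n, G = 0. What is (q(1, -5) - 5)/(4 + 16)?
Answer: -¼ ≈ -0.25000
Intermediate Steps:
q(J, n) = 0 (q(J, n) = 0*n = 0)
(q(1, -5) - 5)/(4 + 16) = (0 - 5)/(4 + 16) = -5/20 = -5*1/20 = -¼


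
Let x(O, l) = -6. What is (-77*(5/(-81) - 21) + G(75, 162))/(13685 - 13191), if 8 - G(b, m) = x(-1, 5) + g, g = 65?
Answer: 9787/3078 ≈ 3.1797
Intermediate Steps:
G(b, m) = -51 (G(b, m) = 8 - (-6 + 65) = 8 - 1*59 = 8 - 59 = -51)
(-77*(5/(-81) - 21) + G(75, 162))/(13685 - 13191) = (-77*(5/(-81) - 21) - 51)/(13685 - 13191) = (-77*(5*(-1/81) - 21) - 51)/494 = (-77*(-5/81 - 21) - 51)*(1/494) = (-77*(-1706/81) - 51)*(1/494) = (131362/81 - 51)*(1/494) = (127231/81)*(1/494) = 9787/3078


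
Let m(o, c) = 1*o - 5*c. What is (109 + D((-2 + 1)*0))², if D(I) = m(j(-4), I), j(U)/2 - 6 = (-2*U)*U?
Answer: 3249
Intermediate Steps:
j(U) = 12 - 4*U² (j(U) = 12 + 2*((-2*U)*U) = 12 + 2*(-2*U²) = 12 - 4*U²)
m(o, c) = o - 5*c
D(I) = -52 - 5*I (D(I) = (12 - 4*(-4)²) - 5*I = (12 - 4*16) - 5*I = (12 - 64) - 5*I = -52 - 5*I)
(109 + D((-2 + 1)*0))² = (109 + (-52 - 5*(-2 + 1)*0))² = (109 + (-52 - (-5)*0))² = (109 + (-52 - 5*0))² = (109 + (-52 + 0))² = (109 - 52)² = 57² = 3249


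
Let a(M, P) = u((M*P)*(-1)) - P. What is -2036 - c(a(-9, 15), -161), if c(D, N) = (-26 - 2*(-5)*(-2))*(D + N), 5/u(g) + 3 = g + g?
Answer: -2705014/267 ≈ -10131.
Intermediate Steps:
u(g) = 5/(-3 + 2*g) (u(g) = 5/(-3 + (g + g)) = 5/(-3 + 2*g))
a(M, P) = -P + 5/(-3 - 2*M*P) (a(M, P) = 5/(-3 + 2*((M*P)*(-1))) - P = 5/(-3 + 2*(-M*P)) - P = 5/(-3 - 2*M*P) - P = -P + 5/(-3 - 2*M*P))
c(D, N) = -46*D - 46*N (c(D, N) = (-26 + 10*(-2))*(D + N) = (-26 - 20)*(D + N) = -46*(D + N) = -46*D - 46*N)
-2036 - c(a(-9, 15), -161) = -2036 - (-(-46)*(5 + 15*(3 + 2*(-9)*15))/(3 + 2*(-9)*15) - 46*(-161)) = -2036 - (-(-46)*(5 + 15*(3 - 270))/(3 - 270) + 7406) = -2036 - (-(-46)*(5 + 15*(-267))/(-267) + 7406) = -2036 - (-(-46)*(-1)*(5 - 4005)/267 + 7406) = -2036 - (-(-46)*(-1)*(-4000)/267 + 7406) = -2036 - (-46*(-4000/267) + 7406) = -2036 - (184000/267 + 7406) = -2036 - 1*2161402/267 = -2036 - 2161402/267 = -2705014/267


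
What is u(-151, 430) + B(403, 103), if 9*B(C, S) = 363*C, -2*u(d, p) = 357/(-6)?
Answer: 195409/12 ≈ 16284.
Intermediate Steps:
u(d, p) = 119/4 (u(d, p) = -357/(2*(-6)) = -357*(-1)/(2*6) = -½*(-119/2) = 119/4)
B(C, S) = 121*C/3 (B(C, S) = (363*C)/9 = 121*C/3)
u(-151, 430) + B(403, 103) = 119/4 + (121/3)*403 = 119/4 + 48763/3 = 195409/12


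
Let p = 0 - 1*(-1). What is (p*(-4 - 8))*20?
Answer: -240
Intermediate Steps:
p = 1 (p = 0 + 1 = 1)
(p*(-4 - 8))*20 = (1*(-4 - 8))*20 = (1*(-12))*20 = -12*20 = -240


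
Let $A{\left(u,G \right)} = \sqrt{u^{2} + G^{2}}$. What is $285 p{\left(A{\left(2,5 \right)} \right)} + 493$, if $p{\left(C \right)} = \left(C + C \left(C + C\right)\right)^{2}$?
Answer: $967498 + 33060 \sqrt{29} \approx 1.1455 \cdot 10^{6}$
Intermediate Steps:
$A{\left(u,G \right)} = \sqrt{G^{2} + u^{2}}$
$p{\left(C \right)} = \left(C + 2 C^{2}\right)^{2}$ ($p{\left(C \right)} = \left(C + C 2 C\right)^{2} = \left(C + 2 C^{2}\right)^{2}$)
$285 p{\left(A{\left(2,5 \right)} \right)} + 493 = 285 \left(\sqrt{5^{2} + 2^{2}}\right)^{2} \left(1 + 2 \sqrt{5^{2} + 2^{2}}\right)^{2} + 493 = 285 \left(\sqrt{25 + 4}\right)^{2} \left(1 + 2 \sqrt{25 + 4}\right)^{2} + 493 = 285 \left(\sqrt{29}\right)^{2} \left(1 + 2 \sqrt{29}\right)^{2} + 493 = 285 \cdot 29 \left(1 + 2 \sqrt{29}\right)^{2} + 493 = 8265 \left(1 + 2 \sqrt{29}\right)^{2} + 493 = 493 + 8265 \left(1 + 2 \sqrt{29}\right)^{2}$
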